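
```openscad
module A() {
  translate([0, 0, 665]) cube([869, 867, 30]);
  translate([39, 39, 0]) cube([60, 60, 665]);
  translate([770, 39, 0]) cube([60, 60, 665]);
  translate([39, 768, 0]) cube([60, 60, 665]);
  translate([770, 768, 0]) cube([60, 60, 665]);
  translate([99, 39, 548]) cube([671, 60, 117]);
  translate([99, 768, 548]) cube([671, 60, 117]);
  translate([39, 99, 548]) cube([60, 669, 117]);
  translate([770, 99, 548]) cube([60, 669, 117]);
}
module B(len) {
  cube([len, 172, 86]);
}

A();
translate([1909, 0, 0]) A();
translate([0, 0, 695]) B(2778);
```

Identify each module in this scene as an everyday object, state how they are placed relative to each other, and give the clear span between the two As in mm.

A is a table. B is a beam. A beam spans the tops of two tables. The clear span between the two tables is 1040 mm.

Second table starts at x = 1909; first ends at x = 869; clear span = 1909 − 869 = 1040 mm.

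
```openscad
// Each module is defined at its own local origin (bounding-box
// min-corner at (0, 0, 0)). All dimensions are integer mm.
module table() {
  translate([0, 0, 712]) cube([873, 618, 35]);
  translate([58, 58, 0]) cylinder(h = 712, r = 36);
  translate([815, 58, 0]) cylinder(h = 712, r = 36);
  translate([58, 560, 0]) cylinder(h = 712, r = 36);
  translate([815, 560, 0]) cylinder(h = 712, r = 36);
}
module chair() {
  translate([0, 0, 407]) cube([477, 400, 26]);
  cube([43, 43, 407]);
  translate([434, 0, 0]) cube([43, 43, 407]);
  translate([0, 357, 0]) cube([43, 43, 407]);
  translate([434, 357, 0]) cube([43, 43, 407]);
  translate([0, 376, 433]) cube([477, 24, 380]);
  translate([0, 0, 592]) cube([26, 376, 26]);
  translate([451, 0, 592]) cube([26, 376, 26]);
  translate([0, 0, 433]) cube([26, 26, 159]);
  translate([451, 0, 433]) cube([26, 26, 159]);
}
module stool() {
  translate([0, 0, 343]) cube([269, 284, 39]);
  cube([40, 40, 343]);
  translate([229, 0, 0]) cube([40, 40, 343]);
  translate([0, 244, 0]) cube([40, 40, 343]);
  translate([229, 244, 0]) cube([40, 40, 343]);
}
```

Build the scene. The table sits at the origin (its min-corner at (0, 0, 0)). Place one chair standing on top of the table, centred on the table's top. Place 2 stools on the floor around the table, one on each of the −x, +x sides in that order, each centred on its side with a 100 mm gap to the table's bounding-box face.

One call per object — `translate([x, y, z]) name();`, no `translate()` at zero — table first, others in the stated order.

table();
translate([198, 109, 747]) chair();
translate([-369, 167, 0]) stool();
translate([973, 167, 0]) stool();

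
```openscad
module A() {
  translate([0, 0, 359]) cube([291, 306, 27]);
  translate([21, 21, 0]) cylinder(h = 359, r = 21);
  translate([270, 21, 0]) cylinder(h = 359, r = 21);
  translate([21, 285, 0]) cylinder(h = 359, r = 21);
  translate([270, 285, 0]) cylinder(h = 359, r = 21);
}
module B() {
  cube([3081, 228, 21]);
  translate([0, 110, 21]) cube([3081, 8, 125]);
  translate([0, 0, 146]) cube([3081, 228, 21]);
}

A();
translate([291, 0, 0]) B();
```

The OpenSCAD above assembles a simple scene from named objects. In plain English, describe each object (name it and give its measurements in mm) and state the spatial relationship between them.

A is a four-legged stool. The seat is a 291×306×27 mm slab whose top surface is at z = 386 mm; four round legs, each 42 mm in diameter, run from the floor (z = 0) to the underside of the seat, each leg's axis is inset half a diameter from the nearest pair of seat edges (so the leg's bounding box is flush with the corner).

B is an I-beam lying along x, 3081 mm long. Overall section height 167 mm. Two flanges 228 mm wide (y) and 21 mm thick, one on the floor and one at the top; a web 8 mm thick runs between them, centred on the flange width.

The I-beam is against the stool's +x side, with their −y faces flush.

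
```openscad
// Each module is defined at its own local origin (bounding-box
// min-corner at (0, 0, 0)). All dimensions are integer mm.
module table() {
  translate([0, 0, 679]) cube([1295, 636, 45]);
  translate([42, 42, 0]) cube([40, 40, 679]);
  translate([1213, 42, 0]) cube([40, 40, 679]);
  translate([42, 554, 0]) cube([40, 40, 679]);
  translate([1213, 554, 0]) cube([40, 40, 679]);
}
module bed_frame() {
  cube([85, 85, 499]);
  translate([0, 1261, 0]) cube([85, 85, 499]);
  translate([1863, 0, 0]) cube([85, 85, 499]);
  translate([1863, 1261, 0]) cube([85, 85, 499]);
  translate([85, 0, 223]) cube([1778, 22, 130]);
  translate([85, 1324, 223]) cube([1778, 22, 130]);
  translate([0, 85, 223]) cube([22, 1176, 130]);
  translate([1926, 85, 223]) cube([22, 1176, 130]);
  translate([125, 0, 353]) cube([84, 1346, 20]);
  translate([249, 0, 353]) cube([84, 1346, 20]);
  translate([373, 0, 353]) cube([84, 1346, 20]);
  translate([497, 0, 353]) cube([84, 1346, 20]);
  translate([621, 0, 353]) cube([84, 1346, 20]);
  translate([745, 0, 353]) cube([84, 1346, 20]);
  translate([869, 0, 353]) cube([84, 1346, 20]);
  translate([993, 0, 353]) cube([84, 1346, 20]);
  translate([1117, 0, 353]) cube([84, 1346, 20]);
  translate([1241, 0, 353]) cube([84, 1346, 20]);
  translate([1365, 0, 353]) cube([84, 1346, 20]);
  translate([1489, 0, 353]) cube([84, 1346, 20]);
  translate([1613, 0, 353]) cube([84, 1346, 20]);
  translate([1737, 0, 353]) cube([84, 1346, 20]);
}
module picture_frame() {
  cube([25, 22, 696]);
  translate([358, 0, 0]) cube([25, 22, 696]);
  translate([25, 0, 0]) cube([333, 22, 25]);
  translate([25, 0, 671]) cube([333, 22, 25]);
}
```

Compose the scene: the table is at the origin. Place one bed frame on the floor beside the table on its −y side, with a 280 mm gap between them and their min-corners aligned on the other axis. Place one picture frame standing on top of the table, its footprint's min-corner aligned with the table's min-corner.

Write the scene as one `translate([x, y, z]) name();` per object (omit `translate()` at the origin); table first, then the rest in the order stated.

table();
translate([0, -1626, 0]) bed_frame();
translate([0, 0, 724]) picture_frame();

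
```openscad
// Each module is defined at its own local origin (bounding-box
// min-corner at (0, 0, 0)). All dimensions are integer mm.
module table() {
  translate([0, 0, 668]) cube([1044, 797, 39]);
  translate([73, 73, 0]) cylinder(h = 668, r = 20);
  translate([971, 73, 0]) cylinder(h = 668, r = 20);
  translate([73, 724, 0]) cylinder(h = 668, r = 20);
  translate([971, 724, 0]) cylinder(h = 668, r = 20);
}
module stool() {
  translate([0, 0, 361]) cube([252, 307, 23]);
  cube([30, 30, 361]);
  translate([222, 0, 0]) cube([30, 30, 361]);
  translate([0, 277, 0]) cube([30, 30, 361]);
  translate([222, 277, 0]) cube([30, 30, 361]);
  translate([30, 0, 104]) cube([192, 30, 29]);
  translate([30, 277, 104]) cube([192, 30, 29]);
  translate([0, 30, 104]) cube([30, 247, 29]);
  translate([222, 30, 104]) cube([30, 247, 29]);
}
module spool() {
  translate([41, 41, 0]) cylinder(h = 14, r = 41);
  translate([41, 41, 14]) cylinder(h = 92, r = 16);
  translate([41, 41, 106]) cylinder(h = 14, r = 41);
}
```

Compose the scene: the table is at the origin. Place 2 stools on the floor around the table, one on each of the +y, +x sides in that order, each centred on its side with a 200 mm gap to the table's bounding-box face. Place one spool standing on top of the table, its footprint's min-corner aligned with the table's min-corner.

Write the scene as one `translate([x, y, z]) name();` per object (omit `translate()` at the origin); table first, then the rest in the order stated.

table();
translate([396, 997, 0]) stool();
translate([1244, 245, 0]) stool();
translate([0, 0, 707]) spool();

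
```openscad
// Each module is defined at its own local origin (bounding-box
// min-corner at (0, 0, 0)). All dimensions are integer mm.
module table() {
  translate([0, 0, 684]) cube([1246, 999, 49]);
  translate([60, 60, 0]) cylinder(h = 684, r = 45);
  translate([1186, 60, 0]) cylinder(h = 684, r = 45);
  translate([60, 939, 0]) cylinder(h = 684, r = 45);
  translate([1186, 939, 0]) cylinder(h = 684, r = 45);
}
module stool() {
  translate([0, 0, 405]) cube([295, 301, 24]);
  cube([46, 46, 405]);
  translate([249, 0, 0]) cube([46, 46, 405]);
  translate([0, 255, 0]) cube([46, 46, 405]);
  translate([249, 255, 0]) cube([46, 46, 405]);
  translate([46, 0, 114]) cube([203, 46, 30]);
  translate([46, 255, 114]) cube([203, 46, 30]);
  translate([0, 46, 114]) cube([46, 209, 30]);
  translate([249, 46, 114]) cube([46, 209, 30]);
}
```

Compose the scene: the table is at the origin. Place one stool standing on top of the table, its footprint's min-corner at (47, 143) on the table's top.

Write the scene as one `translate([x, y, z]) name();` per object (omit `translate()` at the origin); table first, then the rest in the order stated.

table();
translate([47, 143, 733]) stool();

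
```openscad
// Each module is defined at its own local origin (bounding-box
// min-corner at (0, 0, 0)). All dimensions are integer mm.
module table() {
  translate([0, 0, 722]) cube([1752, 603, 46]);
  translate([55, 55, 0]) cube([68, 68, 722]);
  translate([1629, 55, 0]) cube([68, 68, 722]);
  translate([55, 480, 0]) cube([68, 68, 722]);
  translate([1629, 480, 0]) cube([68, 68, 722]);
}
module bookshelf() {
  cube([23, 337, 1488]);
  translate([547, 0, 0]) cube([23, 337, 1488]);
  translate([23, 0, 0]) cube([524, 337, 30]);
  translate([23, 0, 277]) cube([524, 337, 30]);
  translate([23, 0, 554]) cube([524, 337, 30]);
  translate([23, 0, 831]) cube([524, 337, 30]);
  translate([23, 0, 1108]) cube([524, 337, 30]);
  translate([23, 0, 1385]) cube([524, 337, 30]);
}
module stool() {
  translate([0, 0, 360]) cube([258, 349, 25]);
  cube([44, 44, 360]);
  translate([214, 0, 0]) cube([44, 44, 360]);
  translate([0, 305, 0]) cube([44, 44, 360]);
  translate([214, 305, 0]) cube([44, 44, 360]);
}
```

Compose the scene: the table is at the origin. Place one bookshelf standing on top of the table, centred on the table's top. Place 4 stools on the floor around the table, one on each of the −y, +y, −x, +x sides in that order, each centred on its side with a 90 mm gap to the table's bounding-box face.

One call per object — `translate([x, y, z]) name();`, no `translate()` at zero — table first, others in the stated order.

table();
translate([591, 133, 768]) bookshelf();
translate([747, -439, 0]) stool();
translate([747, 693, 0]) stool();
translate([-348, 127, 0]) stool();
translate([1842, 127, 0]) stool();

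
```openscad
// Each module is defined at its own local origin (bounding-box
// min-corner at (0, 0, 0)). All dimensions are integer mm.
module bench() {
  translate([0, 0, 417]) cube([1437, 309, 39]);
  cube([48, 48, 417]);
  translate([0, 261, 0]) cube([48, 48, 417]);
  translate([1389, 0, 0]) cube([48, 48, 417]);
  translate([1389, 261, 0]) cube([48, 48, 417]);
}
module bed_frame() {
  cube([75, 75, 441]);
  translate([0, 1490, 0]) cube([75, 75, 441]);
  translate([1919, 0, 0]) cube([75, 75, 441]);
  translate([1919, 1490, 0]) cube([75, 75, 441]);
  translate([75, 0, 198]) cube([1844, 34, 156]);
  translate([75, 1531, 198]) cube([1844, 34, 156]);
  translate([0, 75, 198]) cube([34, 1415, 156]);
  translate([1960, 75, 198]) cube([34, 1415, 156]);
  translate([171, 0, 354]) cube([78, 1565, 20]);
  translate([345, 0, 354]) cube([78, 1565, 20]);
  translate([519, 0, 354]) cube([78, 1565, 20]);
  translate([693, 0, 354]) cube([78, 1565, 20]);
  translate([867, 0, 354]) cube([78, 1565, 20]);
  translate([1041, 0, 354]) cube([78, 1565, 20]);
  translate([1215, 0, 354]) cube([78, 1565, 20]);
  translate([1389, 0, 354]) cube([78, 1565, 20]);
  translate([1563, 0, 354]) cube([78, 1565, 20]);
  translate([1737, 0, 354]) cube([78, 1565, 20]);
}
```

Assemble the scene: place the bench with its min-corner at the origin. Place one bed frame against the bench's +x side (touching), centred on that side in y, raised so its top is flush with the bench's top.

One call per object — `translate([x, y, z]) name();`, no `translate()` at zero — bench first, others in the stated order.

bench();
translate([1437, -628, 15]) bed_frame();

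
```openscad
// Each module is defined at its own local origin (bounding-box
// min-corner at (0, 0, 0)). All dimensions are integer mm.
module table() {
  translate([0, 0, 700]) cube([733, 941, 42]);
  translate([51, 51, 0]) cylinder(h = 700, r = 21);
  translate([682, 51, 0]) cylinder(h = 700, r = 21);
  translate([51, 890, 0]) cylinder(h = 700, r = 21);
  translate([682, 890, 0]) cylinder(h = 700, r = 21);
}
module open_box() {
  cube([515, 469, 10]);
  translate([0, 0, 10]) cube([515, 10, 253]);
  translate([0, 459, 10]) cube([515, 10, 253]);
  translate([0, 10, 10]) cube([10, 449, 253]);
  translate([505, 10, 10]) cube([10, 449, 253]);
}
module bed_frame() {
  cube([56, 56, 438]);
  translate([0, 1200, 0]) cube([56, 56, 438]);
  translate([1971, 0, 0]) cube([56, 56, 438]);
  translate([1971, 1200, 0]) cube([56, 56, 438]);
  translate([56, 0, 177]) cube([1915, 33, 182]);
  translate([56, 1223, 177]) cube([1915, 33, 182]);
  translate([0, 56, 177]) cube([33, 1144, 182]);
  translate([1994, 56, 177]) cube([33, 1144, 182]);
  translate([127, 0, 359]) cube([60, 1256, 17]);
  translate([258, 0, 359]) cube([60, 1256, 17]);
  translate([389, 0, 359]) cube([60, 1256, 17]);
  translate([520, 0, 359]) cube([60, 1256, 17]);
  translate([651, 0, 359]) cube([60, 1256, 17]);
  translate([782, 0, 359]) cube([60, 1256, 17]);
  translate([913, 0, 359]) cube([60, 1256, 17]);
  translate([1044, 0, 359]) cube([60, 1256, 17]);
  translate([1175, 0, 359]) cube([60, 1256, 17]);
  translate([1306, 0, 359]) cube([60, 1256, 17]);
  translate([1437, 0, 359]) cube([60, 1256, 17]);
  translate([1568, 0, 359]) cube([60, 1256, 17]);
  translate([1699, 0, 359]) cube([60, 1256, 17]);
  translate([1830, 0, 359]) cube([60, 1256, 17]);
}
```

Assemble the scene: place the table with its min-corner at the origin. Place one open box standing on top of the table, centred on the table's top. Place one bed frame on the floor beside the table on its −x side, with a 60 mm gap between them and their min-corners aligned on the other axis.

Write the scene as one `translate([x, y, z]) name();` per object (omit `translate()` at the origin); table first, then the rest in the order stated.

table();
translate([109, 236, 742]) open_box();
translate([-2087, 0, 0]) bed_frame();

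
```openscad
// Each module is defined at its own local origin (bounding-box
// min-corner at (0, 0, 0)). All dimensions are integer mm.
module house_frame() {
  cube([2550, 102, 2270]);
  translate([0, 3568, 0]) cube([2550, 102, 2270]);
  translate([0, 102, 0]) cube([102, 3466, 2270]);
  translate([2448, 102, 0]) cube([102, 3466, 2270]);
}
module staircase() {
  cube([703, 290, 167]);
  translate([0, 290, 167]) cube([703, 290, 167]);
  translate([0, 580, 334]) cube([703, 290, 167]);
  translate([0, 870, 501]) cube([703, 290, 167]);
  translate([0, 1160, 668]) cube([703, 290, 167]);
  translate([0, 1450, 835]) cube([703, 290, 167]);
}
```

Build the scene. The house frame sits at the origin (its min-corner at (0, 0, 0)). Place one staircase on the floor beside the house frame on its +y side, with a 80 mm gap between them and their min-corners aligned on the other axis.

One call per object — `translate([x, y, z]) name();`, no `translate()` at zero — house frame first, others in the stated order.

house_frame();
translate([0, 3750, 0]) staircase();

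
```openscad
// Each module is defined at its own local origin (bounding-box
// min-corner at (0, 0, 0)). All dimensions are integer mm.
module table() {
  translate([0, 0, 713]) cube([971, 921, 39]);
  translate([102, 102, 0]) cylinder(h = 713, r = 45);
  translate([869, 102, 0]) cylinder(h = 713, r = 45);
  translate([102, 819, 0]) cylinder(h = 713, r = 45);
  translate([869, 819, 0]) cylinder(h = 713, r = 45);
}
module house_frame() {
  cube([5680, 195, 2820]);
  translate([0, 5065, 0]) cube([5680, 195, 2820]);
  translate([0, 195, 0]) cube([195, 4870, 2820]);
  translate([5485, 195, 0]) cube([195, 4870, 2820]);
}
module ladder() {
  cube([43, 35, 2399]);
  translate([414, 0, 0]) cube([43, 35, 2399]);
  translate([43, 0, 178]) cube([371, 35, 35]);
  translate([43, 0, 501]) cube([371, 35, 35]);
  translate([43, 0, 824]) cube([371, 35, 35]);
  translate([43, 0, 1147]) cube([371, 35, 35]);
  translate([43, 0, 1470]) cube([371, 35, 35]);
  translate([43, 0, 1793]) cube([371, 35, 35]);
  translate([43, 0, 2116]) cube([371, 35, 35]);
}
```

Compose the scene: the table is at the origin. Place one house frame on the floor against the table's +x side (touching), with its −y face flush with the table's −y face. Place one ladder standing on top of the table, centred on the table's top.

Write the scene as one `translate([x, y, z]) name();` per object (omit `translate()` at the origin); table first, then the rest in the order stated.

table();
translate([971, 0, 0]) house_frame();
translate([257, 443, 752]) ladder();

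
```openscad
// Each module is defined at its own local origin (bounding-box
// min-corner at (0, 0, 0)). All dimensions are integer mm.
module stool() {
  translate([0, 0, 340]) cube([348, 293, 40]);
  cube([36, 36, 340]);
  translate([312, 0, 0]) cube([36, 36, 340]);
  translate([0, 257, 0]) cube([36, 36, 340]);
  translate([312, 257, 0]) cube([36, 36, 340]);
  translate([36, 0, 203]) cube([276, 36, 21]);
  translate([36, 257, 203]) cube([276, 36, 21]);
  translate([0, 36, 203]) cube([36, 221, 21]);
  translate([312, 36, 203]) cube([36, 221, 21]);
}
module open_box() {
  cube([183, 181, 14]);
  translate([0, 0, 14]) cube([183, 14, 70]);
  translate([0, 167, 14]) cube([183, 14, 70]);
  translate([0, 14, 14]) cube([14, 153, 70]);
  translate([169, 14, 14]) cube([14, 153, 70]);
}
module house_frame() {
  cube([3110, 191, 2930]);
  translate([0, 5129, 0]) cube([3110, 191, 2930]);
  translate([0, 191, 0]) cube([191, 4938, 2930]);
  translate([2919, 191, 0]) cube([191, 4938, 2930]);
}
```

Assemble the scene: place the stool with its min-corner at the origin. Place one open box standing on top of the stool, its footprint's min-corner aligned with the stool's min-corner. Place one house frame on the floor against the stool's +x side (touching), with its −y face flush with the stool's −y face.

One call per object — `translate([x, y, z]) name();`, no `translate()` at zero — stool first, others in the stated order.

stool();
translate([0, 0, 380]) open_box();
translate([348, 0, 0]) house_frame();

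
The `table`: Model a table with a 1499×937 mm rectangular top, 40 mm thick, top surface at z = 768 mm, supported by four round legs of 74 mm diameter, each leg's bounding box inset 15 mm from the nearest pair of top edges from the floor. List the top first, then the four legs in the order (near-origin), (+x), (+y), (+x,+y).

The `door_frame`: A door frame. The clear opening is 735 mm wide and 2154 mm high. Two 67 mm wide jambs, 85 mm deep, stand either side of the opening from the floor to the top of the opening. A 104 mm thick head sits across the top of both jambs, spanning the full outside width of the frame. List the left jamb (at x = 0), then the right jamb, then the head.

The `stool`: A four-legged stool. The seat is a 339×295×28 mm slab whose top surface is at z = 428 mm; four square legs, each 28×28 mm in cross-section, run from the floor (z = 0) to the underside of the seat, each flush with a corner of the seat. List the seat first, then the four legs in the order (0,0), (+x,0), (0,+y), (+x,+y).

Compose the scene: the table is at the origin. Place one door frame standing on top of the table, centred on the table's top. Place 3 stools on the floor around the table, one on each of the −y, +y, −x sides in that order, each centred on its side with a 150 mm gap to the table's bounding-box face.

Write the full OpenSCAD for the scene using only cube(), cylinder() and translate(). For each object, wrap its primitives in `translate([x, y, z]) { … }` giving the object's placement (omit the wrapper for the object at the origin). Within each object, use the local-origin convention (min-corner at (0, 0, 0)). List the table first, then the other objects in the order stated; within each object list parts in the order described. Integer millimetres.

translate([0, 0, 728]) cube([1499, 937, 40]);
translate([52, 52, 0]) cylinder(h = 728, r = 37);
translate([1447, 52, 0]) cylinder(h = 728, r = 37);
translate([52, 885, 0]) cylinder(h = 728, r = 37);
translate([1447, 885, 0]) cylinder(h = 728, r = 37);
translate([315, 426, 768]) {
  cube([67, 85, 2154]);
  translate([802, 0, 0]) cube([67, 85, 2154]);
  translate([0, 0, 2154]) cube([869, 85, 104]);
}
translate([580, -445, 0]) {
  translate([0, 0, 400]) cube([339, 295, 28]);
  cube([28, 28, 400]);
  translate([311, 0, 0]) cube([28, 28, 400]);
  translate([0, 267, 0]) cube([28, 28, 400]);
  translate([311, 267, 0]) cube([28, 28, 400]);
}
translate([580, 1087, 0]) {
  translate([0, 0, 400]) cube([339, 295, 28]);
  cube([28, 28, 400]);
  translate([311, 0, 0]) cube([28, 28, 400]);
  translate([0, 267, 0]) cube([28, 28, 400]);
  translate([311, 267, 0]) cube([28, 28, 400]);
}
translate([-489, 321, 0]) {
  translate([0, 0, 400]) cube([339, 295, 28]);
  cube([28, 28, 400]);
  translate([311, 0, 0]) cube([28, 28, 400]);
  translate([0, 267, 0]) cube([28, 28, 400]);
  translate([311, 267, 0]) cube([28, 28, 400]);
}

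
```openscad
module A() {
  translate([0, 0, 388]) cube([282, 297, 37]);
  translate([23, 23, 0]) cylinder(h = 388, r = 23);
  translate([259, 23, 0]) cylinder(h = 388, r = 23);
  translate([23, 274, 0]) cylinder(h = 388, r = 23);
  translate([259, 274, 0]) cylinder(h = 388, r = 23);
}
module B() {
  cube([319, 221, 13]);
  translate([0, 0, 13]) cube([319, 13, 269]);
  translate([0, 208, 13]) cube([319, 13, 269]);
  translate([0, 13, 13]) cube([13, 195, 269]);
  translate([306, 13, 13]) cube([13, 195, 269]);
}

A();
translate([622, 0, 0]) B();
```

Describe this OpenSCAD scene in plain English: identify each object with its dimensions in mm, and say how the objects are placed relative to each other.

A is a four-legged stool. The seat is a 282×297×37 mm slab whose top surface is at z = 425 mm; four round legs, each 46 mm in diameter, run from the floor (z = 0) to the underside of the seat, each leg's axis is inset half a diameter from the nearest pair of seat edges (so the leg's bounding box is flush with the corner).

B is an open-topped rectangular box: outside dimensions 319×221×282 mm, with a uniform wall and base thickness of 13 mm. The base is a full 319×221 slab on the floor; four walls sit on top of the base. The front and back walls (the −y and +y sides) span the full width; the two side walls fit between them.

The open box is on the floor beside the stool on its +x side.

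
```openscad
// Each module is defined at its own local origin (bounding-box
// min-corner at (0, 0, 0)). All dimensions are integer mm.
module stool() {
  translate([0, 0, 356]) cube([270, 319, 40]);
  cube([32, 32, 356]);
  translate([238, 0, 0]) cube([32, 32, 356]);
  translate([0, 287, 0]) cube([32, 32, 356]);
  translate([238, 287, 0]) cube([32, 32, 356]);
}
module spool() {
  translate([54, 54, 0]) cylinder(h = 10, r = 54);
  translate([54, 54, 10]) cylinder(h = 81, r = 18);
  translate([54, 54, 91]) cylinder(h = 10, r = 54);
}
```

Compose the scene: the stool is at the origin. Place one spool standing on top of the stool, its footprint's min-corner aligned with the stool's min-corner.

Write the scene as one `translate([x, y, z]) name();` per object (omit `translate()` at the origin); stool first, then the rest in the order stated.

stool();
translate([0, 0, 396]) spool();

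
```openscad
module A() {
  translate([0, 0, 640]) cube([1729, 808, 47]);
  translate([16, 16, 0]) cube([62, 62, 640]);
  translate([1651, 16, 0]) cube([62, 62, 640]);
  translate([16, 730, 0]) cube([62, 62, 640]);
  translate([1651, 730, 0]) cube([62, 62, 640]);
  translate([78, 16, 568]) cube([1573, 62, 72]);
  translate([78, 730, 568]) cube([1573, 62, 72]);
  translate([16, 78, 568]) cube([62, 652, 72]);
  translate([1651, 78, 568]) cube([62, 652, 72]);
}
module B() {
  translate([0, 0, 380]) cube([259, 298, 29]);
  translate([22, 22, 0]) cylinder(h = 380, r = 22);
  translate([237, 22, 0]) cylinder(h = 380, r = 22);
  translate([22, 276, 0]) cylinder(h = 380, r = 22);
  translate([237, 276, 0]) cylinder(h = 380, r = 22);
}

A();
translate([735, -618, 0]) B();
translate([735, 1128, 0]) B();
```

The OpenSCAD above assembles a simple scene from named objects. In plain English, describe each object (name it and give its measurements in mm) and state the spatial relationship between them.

A is a table with a 1729×808 mm rectangular top, 47 mm thick, top surface at z = 687 mm, supported by four 62×62 mm square legs, each inset 16 mm from the nearest pair of top edges, running from the floor. Four apron rails, 62 mm thick and 72 mm tall, run between adjacent legs with their top edges flush with the underside of the top and their outer faces flush with the legs' outer faces.

B is a four-legged stool. The seat is a 259×298×29 mm slab whose top surface is at z = 409 mm; four round legs, each 44 mm in diameter, run from the floor (z = 0) to the underside of the seat, each leg's axis is inset half a diameter from the nearest pair of seat edges (so the leg's bounding box is flush with the corner).

Two stools sit around the table at the −y, +y sides.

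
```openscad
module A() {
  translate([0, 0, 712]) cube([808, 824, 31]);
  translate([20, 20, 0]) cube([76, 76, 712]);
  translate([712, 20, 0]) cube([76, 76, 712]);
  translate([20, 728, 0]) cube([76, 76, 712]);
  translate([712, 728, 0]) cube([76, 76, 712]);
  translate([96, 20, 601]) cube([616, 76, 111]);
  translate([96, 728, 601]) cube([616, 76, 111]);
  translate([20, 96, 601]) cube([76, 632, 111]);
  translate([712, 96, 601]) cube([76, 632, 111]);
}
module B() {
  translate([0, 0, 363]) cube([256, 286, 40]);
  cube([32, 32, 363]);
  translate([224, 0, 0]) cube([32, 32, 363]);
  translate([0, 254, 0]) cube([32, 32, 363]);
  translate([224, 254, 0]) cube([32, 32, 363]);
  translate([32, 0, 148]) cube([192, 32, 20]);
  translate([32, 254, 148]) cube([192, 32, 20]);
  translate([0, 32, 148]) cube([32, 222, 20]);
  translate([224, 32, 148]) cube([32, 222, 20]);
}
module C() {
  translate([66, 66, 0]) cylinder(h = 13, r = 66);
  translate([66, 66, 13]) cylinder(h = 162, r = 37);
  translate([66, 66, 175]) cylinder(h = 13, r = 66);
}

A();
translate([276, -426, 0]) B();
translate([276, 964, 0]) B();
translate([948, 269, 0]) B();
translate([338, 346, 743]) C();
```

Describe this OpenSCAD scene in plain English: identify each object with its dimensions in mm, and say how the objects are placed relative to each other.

A is a table with a 808×824 mm rectangular top, 31 mm thick, top surface at z = 743 mm, supported by four 76×76 mm square legs, each inset 20 mm from the nearest pair of top edges, running from the floor. Four apron rails, 76 mm thick and 111 mm tall, run between adjacent legs with their top edges flush with the underside of the top and their outer faces flush with the legs' outer faces.

B is a four-legged stool. The seat is a 256×286×40 mm slab whose top surface is at z = 403 mm; four square legs, each 32×32 mm in cross-section, run from the floor (z = 0) to the underside of the seat, each flush with a corner of the seat. Four stretchers, 32 mm wide and 20 mm tall, connect adjacent legs with their undersides at z = 148 mm, each running between the inner faces of the legs it joins and aligned with the legs' outer faces on the other axis.

C is a spool: two coaxial disc flanges of radius 66 mm and thickness 13 mm, joined by a core cylinder of radius 37 mm and height 162 mm. The lower flange rests on z = 0 and the three cylinders share a vertical axis.

Three stools sit around the table at the −y, +y, +x sides. The spool is on top of the table, centred.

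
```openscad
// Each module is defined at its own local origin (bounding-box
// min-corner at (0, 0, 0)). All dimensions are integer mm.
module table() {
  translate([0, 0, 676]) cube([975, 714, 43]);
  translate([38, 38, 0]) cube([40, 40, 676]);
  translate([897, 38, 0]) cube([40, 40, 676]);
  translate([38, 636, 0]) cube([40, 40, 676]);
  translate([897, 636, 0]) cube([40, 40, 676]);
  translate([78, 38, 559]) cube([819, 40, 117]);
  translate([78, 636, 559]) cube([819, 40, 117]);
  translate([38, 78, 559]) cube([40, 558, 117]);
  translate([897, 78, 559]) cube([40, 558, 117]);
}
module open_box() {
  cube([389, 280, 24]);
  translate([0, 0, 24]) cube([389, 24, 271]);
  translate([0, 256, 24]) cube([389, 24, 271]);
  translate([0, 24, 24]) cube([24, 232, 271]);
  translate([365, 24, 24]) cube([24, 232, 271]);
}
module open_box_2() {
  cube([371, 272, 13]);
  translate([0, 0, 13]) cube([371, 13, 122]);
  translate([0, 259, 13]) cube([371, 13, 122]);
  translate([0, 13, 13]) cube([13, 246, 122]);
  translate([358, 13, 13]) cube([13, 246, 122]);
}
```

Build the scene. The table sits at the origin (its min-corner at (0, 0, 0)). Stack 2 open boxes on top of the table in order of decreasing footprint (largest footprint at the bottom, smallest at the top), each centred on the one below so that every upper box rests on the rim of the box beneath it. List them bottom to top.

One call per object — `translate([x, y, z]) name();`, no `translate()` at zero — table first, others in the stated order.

table();
translate([293, 217, 719]) open_box();
translate([302, 221, 1014]) open_box_2();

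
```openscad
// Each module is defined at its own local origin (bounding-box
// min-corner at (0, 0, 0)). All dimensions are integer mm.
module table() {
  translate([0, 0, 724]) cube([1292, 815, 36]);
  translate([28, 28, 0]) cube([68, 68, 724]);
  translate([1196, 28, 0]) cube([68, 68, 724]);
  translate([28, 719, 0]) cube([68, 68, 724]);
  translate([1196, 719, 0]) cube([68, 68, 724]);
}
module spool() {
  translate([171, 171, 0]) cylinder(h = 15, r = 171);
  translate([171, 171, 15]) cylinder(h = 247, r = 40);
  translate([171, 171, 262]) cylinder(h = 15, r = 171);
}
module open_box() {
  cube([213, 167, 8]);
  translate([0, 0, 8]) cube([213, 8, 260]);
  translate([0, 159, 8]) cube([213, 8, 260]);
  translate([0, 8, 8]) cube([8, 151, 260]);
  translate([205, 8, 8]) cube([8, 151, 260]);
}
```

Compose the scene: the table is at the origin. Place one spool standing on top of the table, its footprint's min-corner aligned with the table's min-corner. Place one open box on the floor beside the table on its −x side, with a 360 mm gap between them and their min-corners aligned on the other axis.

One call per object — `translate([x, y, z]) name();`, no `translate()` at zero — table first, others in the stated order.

table();
translate([0, 0, 760]) spool();
translate([-573, 0, 0]) open_box();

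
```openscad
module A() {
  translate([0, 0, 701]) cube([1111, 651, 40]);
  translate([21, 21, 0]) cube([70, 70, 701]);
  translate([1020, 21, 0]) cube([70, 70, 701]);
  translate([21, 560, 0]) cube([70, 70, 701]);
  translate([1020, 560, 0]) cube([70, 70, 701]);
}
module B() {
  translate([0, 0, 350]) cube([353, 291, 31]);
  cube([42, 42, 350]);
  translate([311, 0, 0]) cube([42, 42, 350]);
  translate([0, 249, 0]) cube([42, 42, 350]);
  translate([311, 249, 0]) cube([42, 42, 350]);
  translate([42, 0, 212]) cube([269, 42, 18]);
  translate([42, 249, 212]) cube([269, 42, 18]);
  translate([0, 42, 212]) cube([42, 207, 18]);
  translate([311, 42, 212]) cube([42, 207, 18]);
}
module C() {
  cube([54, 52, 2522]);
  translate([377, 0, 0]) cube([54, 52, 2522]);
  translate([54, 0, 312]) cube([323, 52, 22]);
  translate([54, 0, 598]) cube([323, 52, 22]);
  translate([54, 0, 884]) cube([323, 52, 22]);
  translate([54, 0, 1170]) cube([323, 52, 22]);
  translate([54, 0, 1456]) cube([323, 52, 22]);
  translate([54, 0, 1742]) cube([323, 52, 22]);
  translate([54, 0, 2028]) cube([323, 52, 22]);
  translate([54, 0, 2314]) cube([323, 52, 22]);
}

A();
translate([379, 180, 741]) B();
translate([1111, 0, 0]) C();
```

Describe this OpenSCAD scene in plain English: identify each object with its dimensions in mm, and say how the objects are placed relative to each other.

A is a table: top 1111 mm (x) × 651 mm (y), 40 mm thick, upper face at z = 741 mm, on four 70×70 mm square legs, each inset 21 mm from the nearest pair of top edges, running from z = 0 to the bottom of the top.

B is a four-legged stool. The seat is 353×291 mm, 31 mm thick, top at z = 381 mm. It stands on four square legs, each 42×42 mm in cross-section, from z = 0 to the seat underside, each flush with a corner of the seat. Four stretchers, 42 mm wide and 18 mm tall, connect adjacent legs with their undersides at z = 212 mm, each running between the inner faces of the legs it joins and aligned with the legs' outer faces on the other axis.

C is a straight ladder. Two 54×52 mm vertical rails, 2522 mm tall, stand 431 mm apart (outside-to-outside) with their front faces coplanar on the −y side. 8 rungs, each 52 mm deep and 22 mm tall, span between the inner faces of the rails, front faces flush with the rails. The lowest rung's underside is at z = 312 mm and rungs are spaced 286 mm apart (underside to underside).

The stool is on top of the table, centred. The ladder is against the table's +x side, with their −y faces flush.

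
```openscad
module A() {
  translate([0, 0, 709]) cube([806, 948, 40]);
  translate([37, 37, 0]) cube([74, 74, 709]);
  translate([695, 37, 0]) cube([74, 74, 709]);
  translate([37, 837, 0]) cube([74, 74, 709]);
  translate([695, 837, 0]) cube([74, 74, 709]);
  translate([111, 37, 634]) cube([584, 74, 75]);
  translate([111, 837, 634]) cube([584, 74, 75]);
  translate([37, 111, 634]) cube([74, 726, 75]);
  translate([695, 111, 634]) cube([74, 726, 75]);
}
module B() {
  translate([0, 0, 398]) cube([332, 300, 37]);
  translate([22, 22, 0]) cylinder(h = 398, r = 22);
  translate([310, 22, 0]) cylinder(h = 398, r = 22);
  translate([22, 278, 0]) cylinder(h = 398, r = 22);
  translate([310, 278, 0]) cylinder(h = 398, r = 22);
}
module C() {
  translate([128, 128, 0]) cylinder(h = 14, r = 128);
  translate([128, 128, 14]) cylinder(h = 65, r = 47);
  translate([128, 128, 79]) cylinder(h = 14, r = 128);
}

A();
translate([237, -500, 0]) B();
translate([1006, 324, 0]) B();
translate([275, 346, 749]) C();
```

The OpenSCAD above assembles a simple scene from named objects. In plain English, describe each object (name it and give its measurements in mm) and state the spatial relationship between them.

A is a table: top 806 mm (x) × 948 mm (y), 40 mm thick, upper face at z = 749 mm, on four 74×74 mm square legs, each inset 37 mm from the nearest pair of top edges, running from z = 0 to the bottom of the top. Four apron rails, 74 mm thick and 75 mm tall, run between adjacent legs with their top edges flush with the underside of the top and their outer faces flush with the legs' outer faces.

B is a four-legged stool. The seat is 332×300 mm, 37 mm thick, top at z = 435 mm. It stands on four round legs, each 44 mm in diameter, from z = 0 to the seat underside, each leg's axis is inset half a diameter from the nearest pair of seat edges (so the leg's bounding box is flush with the corner).

C is a spool: two coaxial disc flanges of radius 128 mm and thickness 14 mm, joined by a core cylinder of radius 47 mm and height 65 mm. The lower flange rests on z = 0 and the three cylinders share a vertical axis.

Two stools sit around the table at the −y, +x sides. The spool is on top of the table, centred.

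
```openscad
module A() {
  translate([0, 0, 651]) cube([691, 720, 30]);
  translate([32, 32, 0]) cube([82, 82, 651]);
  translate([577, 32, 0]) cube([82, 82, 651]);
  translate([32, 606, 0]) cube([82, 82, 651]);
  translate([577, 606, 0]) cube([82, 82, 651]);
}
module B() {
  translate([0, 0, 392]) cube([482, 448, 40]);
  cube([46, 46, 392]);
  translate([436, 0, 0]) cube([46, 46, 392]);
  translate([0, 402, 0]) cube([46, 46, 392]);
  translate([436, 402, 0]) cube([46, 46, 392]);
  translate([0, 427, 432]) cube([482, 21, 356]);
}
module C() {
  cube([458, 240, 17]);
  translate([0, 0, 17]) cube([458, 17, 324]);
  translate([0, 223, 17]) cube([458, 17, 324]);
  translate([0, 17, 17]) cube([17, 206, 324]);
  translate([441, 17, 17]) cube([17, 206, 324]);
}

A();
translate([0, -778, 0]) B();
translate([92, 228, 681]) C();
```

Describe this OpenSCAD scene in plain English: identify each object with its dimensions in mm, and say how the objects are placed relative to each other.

A is a table: top 691 mm (x) × 720 mm (y), 30 mm thick, upper face at z = 681 mm, on four 82×82 mm square legs, each inset 32 mm from the nearest pair of top edges, running from z = 0 to the bottom of the top.

B is a chair. The seat is a 482×448×40 mm slab with its top at z = 432 mm, on four 46×46 mm corner legs (flush with the seat edges, standing on z = 0). A flat backrest 21 mm thick, 356 mm tall, spans the full seat width and rises from the seat top along its +y edge, rear face flush with the rear of the seat.

C is an open storage box with external size 458×240×341 mm and wall thickness 17 mm (the base is also 17 mm thick). The base covers the whole footprint; the four walls stand on the base, with the y-facing walls full-width and the x-facing walls fitting between their inner faces.

The chair is on the floor beside the table on its −y side. The open box is on top of the table.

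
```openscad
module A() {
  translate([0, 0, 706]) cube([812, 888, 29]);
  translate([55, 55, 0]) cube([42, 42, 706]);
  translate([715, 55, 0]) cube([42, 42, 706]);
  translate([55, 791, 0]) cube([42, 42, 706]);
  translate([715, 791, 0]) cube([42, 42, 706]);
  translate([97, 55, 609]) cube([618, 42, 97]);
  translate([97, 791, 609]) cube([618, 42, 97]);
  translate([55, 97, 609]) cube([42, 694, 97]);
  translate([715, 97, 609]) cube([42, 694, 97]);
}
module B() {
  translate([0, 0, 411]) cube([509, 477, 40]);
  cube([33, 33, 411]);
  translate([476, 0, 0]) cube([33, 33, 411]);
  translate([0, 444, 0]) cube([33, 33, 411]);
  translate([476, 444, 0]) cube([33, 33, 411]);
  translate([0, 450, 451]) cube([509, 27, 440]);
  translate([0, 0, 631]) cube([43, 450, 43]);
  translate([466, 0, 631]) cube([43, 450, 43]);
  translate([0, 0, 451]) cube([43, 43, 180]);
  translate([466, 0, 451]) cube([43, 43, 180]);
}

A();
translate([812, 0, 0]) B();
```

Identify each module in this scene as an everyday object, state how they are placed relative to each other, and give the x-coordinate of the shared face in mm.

The table's +x face and the chair's −x face are both at x = 812 mm.

A is a table. B is a chair. The chair is against the table's +x side, with their −y faces flush. The x-coordinate of the shared face is 812 mm.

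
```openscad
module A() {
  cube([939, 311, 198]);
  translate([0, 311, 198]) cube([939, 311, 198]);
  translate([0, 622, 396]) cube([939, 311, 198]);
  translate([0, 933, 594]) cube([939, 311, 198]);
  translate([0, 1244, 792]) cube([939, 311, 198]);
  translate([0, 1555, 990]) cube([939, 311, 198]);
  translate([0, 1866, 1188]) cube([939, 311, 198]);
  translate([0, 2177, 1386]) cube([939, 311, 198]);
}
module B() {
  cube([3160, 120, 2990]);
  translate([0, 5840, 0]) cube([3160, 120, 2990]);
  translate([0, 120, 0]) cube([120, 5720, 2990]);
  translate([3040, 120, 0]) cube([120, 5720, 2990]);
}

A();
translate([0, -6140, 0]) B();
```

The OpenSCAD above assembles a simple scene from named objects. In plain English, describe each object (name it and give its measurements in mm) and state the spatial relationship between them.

A is a run of 8 identical solid stair steps. Each tread is 939×311 mm and each step block is 198 mm high. Step 1 rests on the floor; step k is offset from step 1 by (k−1)×311 mm in y and (k−1)×198 mm in z.

B is the wall frame of a small rectangular building: four walls, each 2990 mm tall and 120 mm thick, enclosing a footprint 3160 mm (x) by 5960 mm (y) outside-to-outside, with no floor or roof. The front and back walls (the −y and +y sides) span the full width; the two side walls fit between them.

The house frame is on the floor beside the staircase on its −y side.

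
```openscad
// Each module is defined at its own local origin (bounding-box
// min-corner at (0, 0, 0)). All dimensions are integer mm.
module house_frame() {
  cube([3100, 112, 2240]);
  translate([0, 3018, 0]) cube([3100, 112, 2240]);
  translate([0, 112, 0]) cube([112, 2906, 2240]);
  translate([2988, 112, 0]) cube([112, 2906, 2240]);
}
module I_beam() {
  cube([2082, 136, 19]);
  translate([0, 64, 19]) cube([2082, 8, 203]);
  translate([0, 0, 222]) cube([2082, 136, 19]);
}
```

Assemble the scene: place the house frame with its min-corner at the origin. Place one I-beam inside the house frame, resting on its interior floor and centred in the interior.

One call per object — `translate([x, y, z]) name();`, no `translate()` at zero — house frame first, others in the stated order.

house_frame();
translate([509, 1497, 0]) I_beam();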